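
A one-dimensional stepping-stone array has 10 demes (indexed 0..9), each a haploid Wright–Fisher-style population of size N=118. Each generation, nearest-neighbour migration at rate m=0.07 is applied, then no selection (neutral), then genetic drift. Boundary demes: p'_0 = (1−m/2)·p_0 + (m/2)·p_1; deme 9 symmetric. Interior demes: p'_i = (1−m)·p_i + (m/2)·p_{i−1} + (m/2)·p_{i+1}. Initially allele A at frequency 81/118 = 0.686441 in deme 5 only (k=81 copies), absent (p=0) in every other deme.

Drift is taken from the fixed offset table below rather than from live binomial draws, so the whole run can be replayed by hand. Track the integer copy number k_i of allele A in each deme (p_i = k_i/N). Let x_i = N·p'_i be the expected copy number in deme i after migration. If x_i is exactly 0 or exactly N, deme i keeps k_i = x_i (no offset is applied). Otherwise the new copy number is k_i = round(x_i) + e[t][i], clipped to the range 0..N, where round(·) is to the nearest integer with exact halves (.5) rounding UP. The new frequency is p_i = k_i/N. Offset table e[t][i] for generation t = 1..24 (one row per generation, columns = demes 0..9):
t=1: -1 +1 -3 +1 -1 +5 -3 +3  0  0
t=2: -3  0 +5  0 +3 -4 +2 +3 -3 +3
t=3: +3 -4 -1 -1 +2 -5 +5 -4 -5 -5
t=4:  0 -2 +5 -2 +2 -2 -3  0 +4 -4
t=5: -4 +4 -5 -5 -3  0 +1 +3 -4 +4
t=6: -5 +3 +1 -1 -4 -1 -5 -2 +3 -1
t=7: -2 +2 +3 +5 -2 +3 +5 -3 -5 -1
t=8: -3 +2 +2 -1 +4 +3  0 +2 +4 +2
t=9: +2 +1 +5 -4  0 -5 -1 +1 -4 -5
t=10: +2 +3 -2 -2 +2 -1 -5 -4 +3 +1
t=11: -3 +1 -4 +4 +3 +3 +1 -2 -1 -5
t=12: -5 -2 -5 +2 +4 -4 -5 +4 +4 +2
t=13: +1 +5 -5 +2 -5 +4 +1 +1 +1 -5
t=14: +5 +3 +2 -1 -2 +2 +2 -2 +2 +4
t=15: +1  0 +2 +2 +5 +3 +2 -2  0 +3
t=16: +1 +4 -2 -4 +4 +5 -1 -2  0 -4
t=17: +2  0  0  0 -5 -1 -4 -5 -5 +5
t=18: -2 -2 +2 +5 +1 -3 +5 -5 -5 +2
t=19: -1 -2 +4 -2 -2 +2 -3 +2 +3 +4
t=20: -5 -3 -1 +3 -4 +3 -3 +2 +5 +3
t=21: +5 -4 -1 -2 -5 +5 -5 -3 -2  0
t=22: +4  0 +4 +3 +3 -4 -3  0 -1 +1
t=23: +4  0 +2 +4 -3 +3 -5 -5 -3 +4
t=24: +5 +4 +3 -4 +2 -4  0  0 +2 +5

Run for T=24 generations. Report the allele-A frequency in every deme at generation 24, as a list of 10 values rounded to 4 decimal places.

t=0: k=[0 0 0 0 0 81 0 0 0 0]
t=1: x=[0.0000 0.0000 0.0000 0.0000 2.8350 75.3300 2.8350 0.0000 0.0000 0.0000] k=[0 0 0 0 2 80 0 0 0 0]
t=2: x=[0.0000 0.0000 0.0000 0.0700 4.6600 74.4700 2.8000 0.0000 0.0000 0.0000] k=[0 0 0 0 8 70 5 0 0 0]
t=3: x=[0.0000 0.0000 0.0000 0.2800 9.8900 65.5550 7.1000 0.1750 0.0000 0.0000] k=[0 0 0 0 12 61 12 0 0 0]
t=4: x=[0.0000 0.0000 0.0000 0.4200 13.2950 57.5700 13.2950 0.4200 0.0000 0.0000] k=[0 0 0 0 15 56 10 0 0 0]
t=5: x=[0.0000 0.0000 0.0000 0.5250 15.9100 52.9550 11.2600 0.3500 0.0000 0.0000] k=[0 0 0 0 13 53 12 3 0 0]
t=6: x=[0.0000 0.0000 0.0000 0.4550 13.9450 50.1650 13.1200 3.2100 0.1050 0.0000] k=[0 0 0 0 10 49 8 1 3 0]
t=7: x=[0.0000 0.0000 0.0000 0.3500 11.0150 46.2000 9.1900 1.3150 2.8250 0.1050] k=[0 0 0 5 9 49 14 0 0 0]
t=8: x=[0.0000 0.0000 0.1750 4.9650 10.2600 46.3750 14.7350 0.4900 0.0000 0.0000] k=[0 0 2 4 14 49 15 2 0 0]
t=9: x=[0.0000 0.0700 2.0000 4.2800 14.8750 46.5850 15.7350 2.3850 0.0700 0.0000] k=[0 1 7 0 15 42 15 3 0 0]
t=10: x=[0.0350 1.1750 6.5450 0.7700 15.4200 40.1100 15.5250 3.3150 0.1050 0.0000] k=[2 4 5 0 17 39 11 0 3 0]
t=11: x=[2.0700 3.9650 4.7900 0.7700 17.1750 37.2500 11.5950 0.4900 2.7900 0.1050] k=[0 5 1 5 20 40 13 0 2 0]
t=12: x=[0.1750 4.6850 1.2800 5.3850 20.1750 38.3550 13.4900 0.5250 1.8600 0.0700] k=[0 3 0 7 24 34 8 5 6 2]
t=13: x=[0.1050 2.7900 0.3500 7.3500 23.7550 32.7400 8.8050 5.1400 5.8250 2.1400] k=[1 8 0 9 19 37 10 6 7 0]
t=14: x=[1.2450 7.4750 0.5950 9.0350 19.2800 35.4250 10.8050 6.1750 6.7200 0.2450] k=[6 10 3 8 17 37 13 4 9 4]
t=15: x=[6.1400 9.6150 3.4200 8.1400 17.3850 35.4600 13.5250 4.4900 8.6500 4.1750] k=[7 10 5 10 22 38 16 2 9 7]
t=16: x=[7.1050 9.7200 5.3500 10.2450 22.1400 36.6700 16.2800 2.7350 8.6850 7.0700] k=[8 14 3 6 26 42 15 1 9 3]
t=17: x=[8.2100 13.4050 3.4900 6.5950 25.8600 40.4950 15.4550 1.7700 8.5100 3.2100] k=[10 13 3 7 21 39 11 0 4 8]
t=18: x=[10.1050 12.5450 3.4900 7.3500 21.1400 37.3900 11.5950 0.5250 4.0000 7.8600] k=[8 11 5 12 22 34 17 0 0 10]
t=19: x=[8.1050 10.6850 5.4550 12.1050 22.0700 32.9850 17.0000 0.5950 0.3500 9.6500] k=[7 9 9 10 20 35 14 3 3 14]
t=20: x=[7.0700 8.9300 9.0350 10.3150 20.1750 33.7400 14.3500 3.3850 3.3850 13.6150] k=[2 6 8 13 16 37 11 5 8 17]
t=21: x=[2.1400 5.9300 8.1050 12.9300 16.6300 35.3550 11.7000 5.3150 8.2100 16.6850] k=[7 2 7 11 12 40 7 2 6 17]
t=22: x=[6.8250 2.3500 6.9650 10.8950 12.9450 37.8650 7.9800 2.3150 6.2450 16.6150] k=[11 2 11 14 16 34 5 2 5 18]
t=23: x=[10.6850 2.6300 10.7900 13.9650 16.5600 32.3550 5.9100 2.2100 5.3500 17.5450] k=[15 3 13 18 14 35 1 0 2 22]
t=24: x=[14.5800 3.7700 12.8250 17.6850 14.8750 33.0750 2.1550 0.1050 2.6300 21.3000] k=[20 8 16 14 17 29 2 0 5 26]

[0.1695, 0.0678, 0.1356, 0.1186, 0.1441, 0.2458, 0.0169, 0.0000, 0.0424, 0.2203]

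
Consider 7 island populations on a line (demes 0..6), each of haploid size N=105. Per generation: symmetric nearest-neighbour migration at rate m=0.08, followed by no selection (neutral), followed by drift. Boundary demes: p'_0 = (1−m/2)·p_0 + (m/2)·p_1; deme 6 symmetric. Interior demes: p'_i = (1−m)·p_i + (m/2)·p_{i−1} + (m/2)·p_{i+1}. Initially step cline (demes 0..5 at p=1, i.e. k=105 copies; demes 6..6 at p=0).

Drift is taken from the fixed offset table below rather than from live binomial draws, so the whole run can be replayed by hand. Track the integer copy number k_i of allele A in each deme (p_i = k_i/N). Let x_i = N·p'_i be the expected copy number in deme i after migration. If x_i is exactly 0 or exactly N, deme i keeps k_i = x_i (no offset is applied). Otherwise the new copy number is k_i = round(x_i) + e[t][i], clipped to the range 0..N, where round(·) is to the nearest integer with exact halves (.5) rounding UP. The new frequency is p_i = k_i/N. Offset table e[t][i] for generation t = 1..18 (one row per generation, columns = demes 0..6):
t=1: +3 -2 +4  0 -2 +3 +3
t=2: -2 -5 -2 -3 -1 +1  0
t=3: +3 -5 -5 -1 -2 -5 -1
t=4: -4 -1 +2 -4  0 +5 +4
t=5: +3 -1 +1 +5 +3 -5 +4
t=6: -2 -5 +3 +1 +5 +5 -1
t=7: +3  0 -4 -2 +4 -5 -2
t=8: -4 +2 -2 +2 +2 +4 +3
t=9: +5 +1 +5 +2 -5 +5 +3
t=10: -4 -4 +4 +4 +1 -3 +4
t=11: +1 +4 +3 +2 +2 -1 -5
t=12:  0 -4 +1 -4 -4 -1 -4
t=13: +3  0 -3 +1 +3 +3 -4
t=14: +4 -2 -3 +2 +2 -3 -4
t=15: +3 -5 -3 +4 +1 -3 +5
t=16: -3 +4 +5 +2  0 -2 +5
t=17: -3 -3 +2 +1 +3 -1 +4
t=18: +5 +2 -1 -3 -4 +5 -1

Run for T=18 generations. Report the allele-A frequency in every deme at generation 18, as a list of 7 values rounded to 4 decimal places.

[0.9905, 0.9619, 0.9714, 0.9714, 0.9238, 0.7333, 0.5143]

t=0: k=[105 105 105 105 105 105 0]
t=1: x=[105.0000 105.0000 105.0000 105.0000 105.0000 100.8000 4.2000] k=[105 105 105 105 105 104 7]
t=2: x=[105.0000 105.0000 105.0000 105.0000 104.9600 100.1600 10.8800] k=[105 105 105 105 104 101 11]
t=3: x=[105.0000 105.0000 105.0000 104.9600 103.9200 97.5200 14.6000] k=[105 105 105 104 102 93 14]
t=4: x=[105.0000 105.0000 104.9600 103.9600 101.7200 90.2000 17.1600] k=[105 105 105 100 102 95 21]
t=5: x=[105.0000 105.0000 104.8000 100.2800 101.6400 92.3200 23.9600] k=[105 105 105 105 105 87 28]
t=6: x=[105.0000 105.0000 105.0000 105.0000 104.2800 85.3600 30.3600] k=[105 105 105 105 105 90 29]
t=7: x=[105.0000 105.0000 105.0000 105.0000 104.4000 88.1600 31.4400] k=[105 105 105 105 105 83 29]
t=8: x=[105.0000 105.0000 105.0000 105.0000 104.1200 81.7200 31.1600] k=[105 105 105 105 105 86 34]
t=9: x=[105.0000 105.0000 105.0000 105.0000 104.2400 84.6800 36.0800] k=[105 105 105 105 99 90 39]
t=10: x=[105.0000 105.0000 105.0000 104.7600 98.8800 88.3200 41.0400] k=[105 105 105 105 100 85 45]
t=11: x=[105.0000 105.0000 105.0000 104.8000 99.6000 84.0000 46.6000] k=[105 105 105 105 102 83 42]
t=12: x=[105.0000 105.0000 105.0000 104.8800 101.3600 82.1200 43.6400] k=[105 105 105 101 97 81 40]
t=13: x=[105.0000 105.0000 104.8400 101.0000 96.5200 80.0000 41.6400] k=[105 105 102 102 100 83 38]
t=14: x=[105.0000 104.8800 102.1200 101.9200 99.4000 81.8800 39.8000] k=[105 103 99 104 101 79 36]
t=15: x=[104.9200 102.9200 99.3600 103.6800 100.2400 78.1600 37.7200] k=[105 98 96 105 101 75 43]
t=16: x=[104.7200 98.2000 96.4400 104.4800 100.1200 74.7600 44.2800] k=[102 102 101 105 100 73 49]
t=17: x=[102.0000 101.9600 101.2000 104.6400 99.1200 73.1200 49.9600] k=[99 99 103 105 102 72 54]
t=18: x=[99.0000 99.1600 102.9200 104.8000 100.9200 72.4800 54.7200] k=[104 101 102 102 97 77 54]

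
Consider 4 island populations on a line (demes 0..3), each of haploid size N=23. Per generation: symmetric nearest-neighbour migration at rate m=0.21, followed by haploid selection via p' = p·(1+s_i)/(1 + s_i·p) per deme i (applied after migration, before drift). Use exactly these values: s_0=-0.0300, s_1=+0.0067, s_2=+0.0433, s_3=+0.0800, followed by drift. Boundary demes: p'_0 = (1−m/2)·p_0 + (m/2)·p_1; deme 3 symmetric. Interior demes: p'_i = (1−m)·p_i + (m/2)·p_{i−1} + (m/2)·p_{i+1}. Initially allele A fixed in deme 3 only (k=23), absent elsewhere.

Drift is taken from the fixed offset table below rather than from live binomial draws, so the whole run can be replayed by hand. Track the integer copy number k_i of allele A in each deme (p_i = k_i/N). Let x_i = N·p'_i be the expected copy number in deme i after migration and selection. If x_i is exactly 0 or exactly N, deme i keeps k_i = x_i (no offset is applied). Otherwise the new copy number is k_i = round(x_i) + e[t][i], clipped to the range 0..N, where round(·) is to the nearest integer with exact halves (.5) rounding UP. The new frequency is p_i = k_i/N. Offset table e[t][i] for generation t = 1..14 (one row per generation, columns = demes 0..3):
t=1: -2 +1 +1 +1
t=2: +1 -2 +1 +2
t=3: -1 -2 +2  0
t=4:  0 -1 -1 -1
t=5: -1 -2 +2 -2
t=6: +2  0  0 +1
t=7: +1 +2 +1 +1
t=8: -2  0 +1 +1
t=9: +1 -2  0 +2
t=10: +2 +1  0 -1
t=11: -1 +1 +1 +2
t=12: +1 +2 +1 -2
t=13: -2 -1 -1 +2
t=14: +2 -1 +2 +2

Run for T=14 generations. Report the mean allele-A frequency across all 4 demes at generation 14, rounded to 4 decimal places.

0.5435

t=0: k=[0 0 0 23]
t=1: x=[0.0000 0.0000 2.5082 20.7464] k=[0 0 4 22]
t=2: x=[0.0000 0.4228 5.6487 20.2989] k=[0 0 7 22]
t=3: x=[0.0000 0.7398 8.0605 20.5958] k=[0 0 10 21]
t=4: x=[0.0000 1.0567 10.3457 20.0487] k=[0 0 9 19]
t=5: x=[0.0000 0.9511 9.3392 18.2468] k=[0 0 11 16]
t=6: x=[0.0000 1.1623 10.6118 15.8594] k=[0 1 11 17]
t=7: x=[0.1019 1.9569 10.8226 16.7272] k=[1 4 12 18]
t=8: x=[1.2777 4.5493 12.0334 17.6908] k=[0 5 13 19]
t=9: x=[0.5096 5.3423 13.0301 18.6481] k=[2 3 13 21]
t=10: x=[2.0475 3.9669 13.0301 20.3461] k=[4 5 13 19]
t=11: x=[4.0033 5.7638 13.0301 18.6481] k=[3 7 14 21]
t=12: x=[3.3323 7.3484 14.2311 20.4451] k=[4 9 15 18]
t=13: x=[4.4153 9.1418 14.9087 17.9930] k=[2 8 14 20]
t=14: x=[2.5599 8.0349 14.2311 19.5991] k=[5 7 16 22]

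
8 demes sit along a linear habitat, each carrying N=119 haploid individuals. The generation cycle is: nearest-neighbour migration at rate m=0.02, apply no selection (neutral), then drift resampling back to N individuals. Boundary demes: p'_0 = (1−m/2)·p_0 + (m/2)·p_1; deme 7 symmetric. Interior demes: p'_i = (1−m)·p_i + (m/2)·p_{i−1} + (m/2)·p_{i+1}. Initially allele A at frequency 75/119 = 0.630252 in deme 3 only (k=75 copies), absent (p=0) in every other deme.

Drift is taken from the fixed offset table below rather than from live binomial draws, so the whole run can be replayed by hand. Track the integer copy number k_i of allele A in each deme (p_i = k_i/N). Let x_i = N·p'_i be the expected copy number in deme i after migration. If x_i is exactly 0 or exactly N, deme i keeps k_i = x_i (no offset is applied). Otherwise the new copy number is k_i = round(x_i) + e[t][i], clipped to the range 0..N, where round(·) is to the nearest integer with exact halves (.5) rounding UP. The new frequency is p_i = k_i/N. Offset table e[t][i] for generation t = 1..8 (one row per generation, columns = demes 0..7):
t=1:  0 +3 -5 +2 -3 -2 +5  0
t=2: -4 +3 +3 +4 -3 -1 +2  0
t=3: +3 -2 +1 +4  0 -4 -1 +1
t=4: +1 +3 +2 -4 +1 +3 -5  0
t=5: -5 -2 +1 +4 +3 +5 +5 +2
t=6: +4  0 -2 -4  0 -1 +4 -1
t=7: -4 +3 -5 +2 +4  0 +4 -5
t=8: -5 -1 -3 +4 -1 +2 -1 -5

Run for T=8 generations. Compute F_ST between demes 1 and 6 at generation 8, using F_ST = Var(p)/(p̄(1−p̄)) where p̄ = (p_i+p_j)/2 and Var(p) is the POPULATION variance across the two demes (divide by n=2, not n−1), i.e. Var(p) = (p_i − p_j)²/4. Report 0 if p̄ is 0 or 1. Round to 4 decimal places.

t=0: k=[0 0 0 75 0 0 0 0]
t=1: x=[0.0000 0.0000 0.7500 73.5000 0.7500 0.0000 0.0000 0.0000] k=[0 0 0 76 0 0 0 0]
t=2: x=[0.0000 0.0000 0.7600 74.4800 0.7600 0.0000 0.0000 0.0000] k=[0 0 4 78 0 0 0 0]
t=3: x=[0.0000 0.0400 4.7000 76.4800 0.7800 0.0000 0.0000 0.0000] k=[0 0 6 80 1 0 0 0]
t=4: x=[0.0000 0.0600 6.6800 78.4700 1.7800 0.0100 0.0000 0.0000] k=[0 3 9 74 3 3 0 0]
t=5: x=[0.0300 3.0300 9.5900 72.6400 3.7100 2.9700 0.0300 0.0000] k=[0 1 11 77 7 8 5 0]
t=6: x=[0.0100 1.0900 11.5600 75.6400 7.7100 7.9600 4.9800 0.0500] k=[4 1 10 72 8 7 9 0]
t=7: x=[3.9700 1.1200 10.5300 70.7400 8.6300 7.0300 8.8900 0.0900] k=[0 4 6 73 13 7 13 0]
t=8: x=[0.0400 3.9800 6.6500 71.7300 13.5400 7.1200 12.8100 0.1300] k=[0 3 4 76 13 9 12 0]

0.0242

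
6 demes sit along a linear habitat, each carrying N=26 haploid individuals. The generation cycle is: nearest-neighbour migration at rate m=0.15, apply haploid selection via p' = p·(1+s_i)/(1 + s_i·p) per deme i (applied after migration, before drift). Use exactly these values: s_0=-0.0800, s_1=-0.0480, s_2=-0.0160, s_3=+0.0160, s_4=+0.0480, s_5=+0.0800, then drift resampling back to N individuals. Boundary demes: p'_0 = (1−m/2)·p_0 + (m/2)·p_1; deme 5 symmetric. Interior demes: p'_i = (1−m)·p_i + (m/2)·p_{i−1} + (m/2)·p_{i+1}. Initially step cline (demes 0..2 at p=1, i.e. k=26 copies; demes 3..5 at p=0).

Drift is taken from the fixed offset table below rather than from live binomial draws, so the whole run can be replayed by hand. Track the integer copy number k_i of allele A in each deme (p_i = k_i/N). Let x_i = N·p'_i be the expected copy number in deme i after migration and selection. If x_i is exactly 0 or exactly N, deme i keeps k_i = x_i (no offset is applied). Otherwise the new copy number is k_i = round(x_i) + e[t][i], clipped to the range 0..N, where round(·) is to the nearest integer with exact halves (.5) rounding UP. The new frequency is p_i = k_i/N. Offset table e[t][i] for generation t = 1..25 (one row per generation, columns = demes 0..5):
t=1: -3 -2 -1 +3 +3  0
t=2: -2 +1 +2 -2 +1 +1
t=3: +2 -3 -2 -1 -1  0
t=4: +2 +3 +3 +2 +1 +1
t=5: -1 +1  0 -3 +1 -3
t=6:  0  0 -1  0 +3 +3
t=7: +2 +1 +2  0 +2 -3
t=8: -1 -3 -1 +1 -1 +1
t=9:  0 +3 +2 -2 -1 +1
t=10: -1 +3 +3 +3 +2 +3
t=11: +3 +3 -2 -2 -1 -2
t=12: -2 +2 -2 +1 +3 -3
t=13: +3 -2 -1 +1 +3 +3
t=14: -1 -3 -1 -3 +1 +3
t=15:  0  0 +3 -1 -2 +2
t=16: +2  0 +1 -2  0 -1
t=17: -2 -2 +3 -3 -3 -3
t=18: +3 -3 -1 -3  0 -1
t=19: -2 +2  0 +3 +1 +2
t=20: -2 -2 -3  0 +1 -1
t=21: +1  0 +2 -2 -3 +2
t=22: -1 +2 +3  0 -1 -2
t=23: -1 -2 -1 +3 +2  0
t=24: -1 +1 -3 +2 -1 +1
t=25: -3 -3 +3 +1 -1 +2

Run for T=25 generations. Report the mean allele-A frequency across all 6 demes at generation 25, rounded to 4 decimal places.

0.5128

t=0: k=[26 26 26 0 0 0]
t=1: x=[26.0000 26.0000 24.0207 1.9788 0.0000 0.0000] k=[26 26 23 5 0 0]
t=2: x=[26.0000 25.7638 21.8187 6.0484 0.3927 0.0000] k=[26 26 24 4 1 0]
t=3: x=[26.0000 25.8425 22.6026 5.3421 1.2026 0.0810] k=[26 23 21 4 0 0]
t=4: x=[25.7556 22.9449 19.7992 5.0392 0.3142 0.0000] k=[26 26 23 7 1 0]
t=5: x=[26.0000 25.7638 21.9704 7.8366 1.4374 0.0810] k=[26 26 22 5 2 0]
t=6: x=[26.0000 25.6851 20.9598 6.1240 2.1663 0.1619] k=[26 26 20 6 5 3]
t=7: x=[26.0000 25.5277 19.3203 7.0563 5.1149 3.3693] k=[26 26 21 7 7 0]
t=8: x=[26.0000 25.6064 20.2531 8.1385 6.7056 0.5661] k=[26 23 19 9 6 2]
t=9: x=[25.7556 22.7891 18.4640 9.6210 6.1422 2.4665] k=[26 26 20 8 5 3]
t=10: x=[26.0000 25.5277 19.4715 8.7670 5.2692 3.3693] k=[26 26 22 12 7 6]
t=11: x=[26.0000 25.6851 21.4902 12.4780 7.5487 6.4406] k=[26 26 19 10 7 4]
t=12: x=[26.0000 25.4491 18.7661 10.5494 7.2424 4.5044] k=[26 26 17 12 10 2]
t=13: x=[26.0000 25.2919 17.2064 12.3279 9.8350 2.7857] k=[26 23 16 13 13 6]
t=14: x=[25.7556 22.5557 16.2017 13.3281 12.7795 6.9083] k=[25 20 15 10 14 10]
t=15: x=[24.5123 19.7700 14.8975 10.7750 13.7042 10.7823] k=[25 20 18 10 12 13]
t=16: x=[24.5123 20.0010 17.4577 10.8502 12.2282 13.4251] k=[26 20 18 9 12 12]
t=17: x=[25.5116 20.0781 17.3823 9.9975 12.0777 12.4985] k=[24 18 20 7 9 9]
t=18: x=[23.3586 18.3369 18.7913 8.2139 9.1257 9.4581] k=[26 15 18 5 9 8]
t=19: x=[25.1057 15.7462 16.7039 6.3509 8.8973 8.5096] k=[23 18 17 9 10 11]
t=20: x=[22.3725 18.0308 16.3774 9.7716 10.2900 11.4153] k=[20 16 13 10 11 10]
t=21: x=[19.2935 15.7714 12.8952 10.3989 11.1475 10.5538] k=[20 16 15 8 8 13]
t=22: x=[19.2935 15.9232 14.4466 8.6162 8.6434 13.1251] k=[18 18 17 9 8 11]
t=23: x=[17.5309 17.6486 16.3774 9.6210 8.5671 11.2636] k=[17 16 15 13 11 11]
t=24: x=[16.4264 15.6956 14.8223 13.1032 11.4495 11.4911] k=[15 17 12 15 10 12]
t=25: x=[14.6195 16.1762 12.4953 14.5019 10.8200 12.3478] k=[12 13 15 16 10 14]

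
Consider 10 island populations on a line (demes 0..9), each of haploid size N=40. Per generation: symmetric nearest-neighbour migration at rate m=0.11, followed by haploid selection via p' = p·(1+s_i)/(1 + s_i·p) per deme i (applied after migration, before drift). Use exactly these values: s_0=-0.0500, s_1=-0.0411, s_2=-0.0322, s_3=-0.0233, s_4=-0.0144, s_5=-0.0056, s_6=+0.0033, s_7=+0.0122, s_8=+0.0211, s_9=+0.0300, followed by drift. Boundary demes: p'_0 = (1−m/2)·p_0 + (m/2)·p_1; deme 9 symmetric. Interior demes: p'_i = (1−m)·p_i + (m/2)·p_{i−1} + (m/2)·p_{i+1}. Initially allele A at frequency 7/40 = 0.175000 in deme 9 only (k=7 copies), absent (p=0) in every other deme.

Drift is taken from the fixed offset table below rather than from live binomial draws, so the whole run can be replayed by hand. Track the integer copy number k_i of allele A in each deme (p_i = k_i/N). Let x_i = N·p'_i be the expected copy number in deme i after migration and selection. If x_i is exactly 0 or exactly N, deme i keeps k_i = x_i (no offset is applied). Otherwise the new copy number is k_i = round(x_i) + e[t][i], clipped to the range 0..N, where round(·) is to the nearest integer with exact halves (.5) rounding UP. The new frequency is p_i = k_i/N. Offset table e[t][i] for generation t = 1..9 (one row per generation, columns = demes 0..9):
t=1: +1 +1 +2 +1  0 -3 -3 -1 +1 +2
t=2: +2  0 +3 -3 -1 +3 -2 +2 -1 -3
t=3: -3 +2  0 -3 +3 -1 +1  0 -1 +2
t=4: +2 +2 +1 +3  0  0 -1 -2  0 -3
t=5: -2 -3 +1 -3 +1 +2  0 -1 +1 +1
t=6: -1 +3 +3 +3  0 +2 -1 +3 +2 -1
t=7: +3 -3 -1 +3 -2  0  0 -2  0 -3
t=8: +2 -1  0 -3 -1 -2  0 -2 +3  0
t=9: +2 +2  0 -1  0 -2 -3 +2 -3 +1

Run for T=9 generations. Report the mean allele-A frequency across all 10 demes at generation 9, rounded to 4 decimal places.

0.0200

t=0: k=[0 0 0 0 0 0 0 0 0 7]
t=1: x=[0.0000 0.0000 0.0000 0.0000 0.0000 0.0000 0.0000 0.0000 0.3930 6.7798] k=[0 0 0 0 0 0 0 0 1 9]
t=2: x=[0.0000 0.0000 0.0000 0.0000 0.0000 0.0000 0.0000 0.0557 1.4132 8.7606] k=[0 0 0 0 0 0 0 2 0 6]
t=3: x=[0.0000 0.0000 0.0000 0.0000 0.0000 0.0000 0.1104 1.8007 0.4492 5.8154] k=[0 0 0 0 0 0 1 2 0 8]
t=4: x=[0.0000 0.0000 0.0000 0.0000 0.0000 0.0547 1.0032 1.8563 0.5614 7.7429] k=[0 0 0 0 0 0 0 0 1 5]
t=5: x=[0.0000 0.0000 0.0000 0.0000 0.0000 0.0000 0.0000 0.0557 1.1889 4.9058] k=[0 0 0 0 0 0 0 0 2 6]
t=6: x=[0.0000 0.0000 0.0000 0.0000 0.0000 0.0000 0.0000 0.1113 2.1521 5.9277] k=[0 0 0 0 0 0 0 3 4 5]
t=7: x=[0.0000 0.0000 0.0000 0.0000 0.0000 0.0000 0.1655 2.9227 4.0758 5.0745] k=[0 0 0 0 0 0 0 1 4 2]
t=8: x=[0.0000 0.0000 0.0000 0.0000 0.0000 0.0000 0.0552 1.1232 3.7961 2.1699] k=[0 0 0 0 0 0 0 0 7 2]
t=9: x=[0.0000 0.0000 0.0000 0.0000 0.0000 0.0000 0.0000 0.3897 6.4522 2.3393] k=[0 0 0 0 0 0 0 2 3 3]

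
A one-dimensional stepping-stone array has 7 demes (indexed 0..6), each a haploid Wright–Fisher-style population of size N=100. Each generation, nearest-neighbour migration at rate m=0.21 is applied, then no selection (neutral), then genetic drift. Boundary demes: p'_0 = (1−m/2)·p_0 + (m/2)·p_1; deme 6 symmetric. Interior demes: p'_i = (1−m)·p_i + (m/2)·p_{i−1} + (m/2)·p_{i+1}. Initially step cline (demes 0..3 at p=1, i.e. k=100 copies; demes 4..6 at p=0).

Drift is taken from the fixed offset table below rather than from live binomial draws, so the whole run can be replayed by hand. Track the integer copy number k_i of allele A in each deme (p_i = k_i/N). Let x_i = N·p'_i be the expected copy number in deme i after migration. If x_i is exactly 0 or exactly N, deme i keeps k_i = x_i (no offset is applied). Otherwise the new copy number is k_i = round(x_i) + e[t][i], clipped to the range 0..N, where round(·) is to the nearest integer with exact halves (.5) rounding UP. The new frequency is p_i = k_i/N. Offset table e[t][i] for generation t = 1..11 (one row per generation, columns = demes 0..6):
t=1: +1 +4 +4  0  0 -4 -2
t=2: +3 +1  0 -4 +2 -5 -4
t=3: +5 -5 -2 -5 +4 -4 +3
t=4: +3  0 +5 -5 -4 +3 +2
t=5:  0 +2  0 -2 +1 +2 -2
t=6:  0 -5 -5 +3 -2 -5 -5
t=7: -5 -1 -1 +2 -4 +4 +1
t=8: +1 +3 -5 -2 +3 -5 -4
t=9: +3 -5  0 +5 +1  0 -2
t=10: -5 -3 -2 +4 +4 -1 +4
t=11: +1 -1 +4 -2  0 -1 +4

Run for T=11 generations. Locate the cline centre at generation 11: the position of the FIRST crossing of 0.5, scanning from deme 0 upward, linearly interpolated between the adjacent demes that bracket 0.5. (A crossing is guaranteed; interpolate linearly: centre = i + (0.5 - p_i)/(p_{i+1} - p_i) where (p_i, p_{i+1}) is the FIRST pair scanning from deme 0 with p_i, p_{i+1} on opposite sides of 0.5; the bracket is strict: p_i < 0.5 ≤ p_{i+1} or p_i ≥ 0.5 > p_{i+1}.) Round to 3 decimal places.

3.500

t=0: k=[100 100 100 100 0 0 0]
t=1: x=[100.0000 100.0000 100.0000 89.5000 10.5000 0.0000 0.0000] k=[100 100 100 90 11 0 0]
t=2: x=[100.0000 100.0000 98.9500 82.7550 18.1400 1.1550 0.0000] k=[100 100 99 79 20 0 0]
t=3: x=[100.0000 99.8950 97.0050 74.9050 24.0950 2.1000 0.0000] k=[100 95 95 70 28 0 0]
t=4: x=[99.4750 95.5250 92.3750 68.2150 29.4700 2.9400 0.0000] k=[100 96 97 63 25 6 0]
t=5: x=[99.5800 96.5250 93.3250 62.5800 26.9950 7.3650 0.6300] k=[100 99 93 61 28 9 0]
t=6: x=[99.8950 98.4750 90.2700 60.8950 29.4700 10.0500 0.9450] k=[100 93 85 64 27 5 0]
t=7: x=[99.2650 92.8950 83.6350 62.3200 28.5750 6.7850 0.5250] k=[94 92 83 64 25 11 2]
t=8: x=[93.7900 91.2650 81.9500 61.9000 27.6250 11.5250 2.9450] k=[95 94 77 60 31 7 0]
t=9: x=[94.8950 92.3200 77.0000 58.7400 31.5250 8.7850 0.7350] k=[98 87 77 64 33 9 0]
t=10: x=[96.8450 87.1050 76.6850 62.1100 33.7350 10.5750 0.9450] k=[92 84 75 66 38 10 5]
t=11: x=[91.1600 83.8950 75.0000 64.0050 38.0000 12.4150 5.5250] k=[92 83 79 62 38 11 10]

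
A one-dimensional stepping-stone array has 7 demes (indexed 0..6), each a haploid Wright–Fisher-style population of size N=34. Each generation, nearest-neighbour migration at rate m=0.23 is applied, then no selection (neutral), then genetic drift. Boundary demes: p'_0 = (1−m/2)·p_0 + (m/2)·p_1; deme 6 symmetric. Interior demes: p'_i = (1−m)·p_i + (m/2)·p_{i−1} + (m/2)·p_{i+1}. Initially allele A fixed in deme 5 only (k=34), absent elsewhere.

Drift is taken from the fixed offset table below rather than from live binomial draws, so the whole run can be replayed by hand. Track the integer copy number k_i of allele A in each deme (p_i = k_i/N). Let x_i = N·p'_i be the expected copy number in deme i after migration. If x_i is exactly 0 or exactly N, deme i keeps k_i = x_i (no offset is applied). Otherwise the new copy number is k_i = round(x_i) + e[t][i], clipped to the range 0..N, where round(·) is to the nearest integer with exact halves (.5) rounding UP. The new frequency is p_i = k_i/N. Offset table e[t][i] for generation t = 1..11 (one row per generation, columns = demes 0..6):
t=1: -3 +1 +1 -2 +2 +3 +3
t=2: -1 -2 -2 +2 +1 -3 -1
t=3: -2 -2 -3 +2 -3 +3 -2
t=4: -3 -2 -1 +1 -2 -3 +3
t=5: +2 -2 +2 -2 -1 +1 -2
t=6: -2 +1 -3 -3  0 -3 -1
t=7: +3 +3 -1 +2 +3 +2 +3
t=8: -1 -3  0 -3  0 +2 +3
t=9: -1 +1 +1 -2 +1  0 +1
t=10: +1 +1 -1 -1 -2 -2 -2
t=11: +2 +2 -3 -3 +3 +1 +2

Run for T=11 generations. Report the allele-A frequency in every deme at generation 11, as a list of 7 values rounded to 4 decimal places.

[0.1176, 0.1176, 0.0000, 0.0000, 0.2941, 0.3824, 0.5000]

t=0: k=[0 0 0 0 0 34 0]
t=1: x=[0.0000 0.0000 0.0000 0.0000 3.9100 26.1800 3.9100] k=[0 0 0 0 6 29 7]
t=2: x=[0.0000 0.0000 0.0000 0.6900 7.9550 23.8250 9.5300] k=[0 0 0 3 9 21 9]
t=3: x=[0.0000 0.0000 0.3450 3.3450 9.6900 18.2400 10.3800] k=[0 0 0 5 7 21 8]
t=4: x=[0.0000 0.0000 0.5750 4.6550 8.3800 17.8950 9.4950] k=[0 0 0 6 6 15 12]
t=5: x=[0.0000 0.0000 0.6900 5.3100 7.0350 13.6200 12.3450] k=[0 0 3 3 6 15 10]
t=6: x=[0.0000 0.3450 2.6550 3.3450 6.6900 13.3900 10.5750] k=[0 1 0 0 7 10 10]
t=7: x=[0.1150 0.7700 0.1150 0.8050 6.5400 9.6550 10.0000] k=[3 4 0 3 10 12 13]
t=8: x=[3.1150 3.4250 0.8050 3.4600 9.4250 11.8850 12.8850] k=[2 0 1 0 9 14 16]
t=9: x=[1.7700 0.3450 0.7700 1.1500 8.5400 13.6550 15.7700] k=[1 1 2 0 10 14 17]
t=10: x=[1.0000 1.1150 1.6550 1.3800 9.3100 13.8850 16.6550] k=[2 2 1 0 7 12 15]
t=11: x=[2.0000 1.8850 1.0000 0.9200 6.7700 11.7700 14.6550] k=[4 4 0 0 10 13 17]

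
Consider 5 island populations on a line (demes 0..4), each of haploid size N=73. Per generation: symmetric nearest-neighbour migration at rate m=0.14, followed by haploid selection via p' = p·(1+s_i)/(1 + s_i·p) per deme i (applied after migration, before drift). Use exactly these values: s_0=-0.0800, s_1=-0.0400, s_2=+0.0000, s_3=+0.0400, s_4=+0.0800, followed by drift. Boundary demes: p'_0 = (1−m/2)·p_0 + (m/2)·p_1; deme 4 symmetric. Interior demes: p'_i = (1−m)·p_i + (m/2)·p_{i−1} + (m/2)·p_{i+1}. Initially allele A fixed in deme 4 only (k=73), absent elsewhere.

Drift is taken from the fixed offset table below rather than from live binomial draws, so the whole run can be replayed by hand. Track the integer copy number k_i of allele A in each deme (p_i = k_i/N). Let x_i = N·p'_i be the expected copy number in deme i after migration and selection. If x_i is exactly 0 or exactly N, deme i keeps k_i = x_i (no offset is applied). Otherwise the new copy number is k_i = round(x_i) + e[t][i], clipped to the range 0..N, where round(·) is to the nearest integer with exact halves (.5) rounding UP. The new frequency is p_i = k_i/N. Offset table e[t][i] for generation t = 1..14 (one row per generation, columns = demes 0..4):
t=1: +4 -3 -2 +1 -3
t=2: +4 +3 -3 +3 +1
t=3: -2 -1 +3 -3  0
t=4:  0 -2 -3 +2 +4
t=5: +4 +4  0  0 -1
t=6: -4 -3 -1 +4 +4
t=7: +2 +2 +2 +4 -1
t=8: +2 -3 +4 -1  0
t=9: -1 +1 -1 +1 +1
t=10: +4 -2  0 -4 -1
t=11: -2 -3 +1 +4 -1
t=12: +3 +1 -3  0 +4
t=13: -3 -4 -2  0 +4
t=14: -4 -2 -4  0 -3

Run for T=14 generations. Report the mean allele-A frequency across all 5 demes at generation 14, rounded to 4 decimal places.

0.2740

t=0: k=[0 0 0 0 73]
t=1: x=[0.0000 0.0000 0.0000 5.2996 68.2439] k=[0 0 0 6 65]
t=2: x=[0.0000 0.0000 0.4200 10.0450 61.6286] k=[0 0 0 13 63]
t=3: x=[0.0000 0.0000 0.9100 16.0763 60.3264] k=[0 0 4 13 60]
t=4: x=[0.0000 0.2688 4.3500 16.1478 57.6632] k=[0 0 1 18 62]
t=5: x=[0.0000 0.0672 2.1200 20.4626 59.7740] k=[0 4 2 20 59]
t=6: x=[0.2577 3.4436 3.4000 22.0692 57.2417] k=[0 0 2 26 61]
t=7: x=[0.0000 0.1344 3.5400 27.4383 59.4213] k=[0 2 6 31 58]
t=8: x=[0.1288 2.0568 7.4700 31.8423 57.0884] k=[2 0 11 31 57]
t=9: x=[1.7147 0.8740 11.6300 32.1237 56.1961] k=[1 2 11 33 57]
t=10: x=[0.9856 2.4611 11.9100 33.8509 56.3306] k=[5 0 12 30 55]
t=11: x=[4.2999 1.1431 12.4200 31.1885 54.3390] k=[2 0 13 35 53]
t=12: x=[1.7147 1.0086 13.6300 35.4347 52.8808] k=[5 2 11 35 57]
t=13: x=[4.4301 2.7306 12.0500 35.5749 56.4650] k=[1 0 10 36 60]
t=14: x=[0.8565 0.7395 11.1200 36.5757 59.2019] k=[0 0 7 37 56]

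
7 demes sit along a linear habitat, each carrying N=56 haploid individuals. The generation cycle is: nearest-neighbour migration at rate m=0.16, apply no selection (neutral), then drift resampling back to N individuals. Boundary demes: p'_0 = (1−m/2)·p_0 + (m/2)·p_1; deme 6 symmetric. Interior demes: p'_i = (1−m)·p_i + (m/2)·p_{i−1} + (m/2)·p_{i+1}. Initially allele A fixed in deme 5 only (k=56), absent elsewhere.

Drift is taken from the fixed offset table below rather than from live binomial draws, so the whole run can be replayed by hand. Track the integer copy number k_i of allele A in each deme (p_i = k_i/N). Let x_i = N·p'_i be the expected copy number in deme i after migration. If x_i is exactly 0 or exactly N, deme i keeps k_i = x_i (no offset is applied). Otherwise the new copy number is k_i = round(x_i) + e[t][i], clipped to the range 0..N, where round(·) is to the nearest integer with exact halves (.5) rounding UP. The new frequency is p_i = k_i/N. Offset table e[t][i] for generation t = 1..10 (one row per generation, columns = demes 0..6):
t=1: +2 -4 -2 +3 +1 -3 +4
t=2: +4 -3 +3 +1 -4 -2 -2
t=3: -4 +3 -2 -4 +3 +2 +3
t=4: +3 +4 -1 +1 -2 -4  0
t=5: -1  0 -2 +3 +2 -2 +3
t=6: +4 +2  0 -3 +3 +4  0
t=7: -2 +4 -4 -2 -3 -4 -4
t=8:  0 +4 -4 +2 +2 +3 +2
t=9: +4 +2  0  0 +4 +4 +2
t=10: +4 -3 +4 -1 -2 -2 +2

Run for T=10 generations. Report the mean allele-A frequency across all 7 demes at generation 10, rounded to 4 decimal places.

t=0: k=[0 0 0 0 0 56 0]
t=1: x=[0.0000 0.0000 0.0000 0.0000 4.4800 47.0400 4.4800] k=[0 0 0 0 5 44 8]
t=2: x=[0.0000 0.0000 0.0000 0.4000 7.7200 38.0000 10.8800] k=[0 0 0 1 4 36 9]
t=3: x=[0.0000 0.0000 0.0800 1.1600 6.3200 31.2800 11.1600] k=[0 0 0 0 9 33 14]
t=4: x=[0.0000 0.0000 0.0000 0.7200 10.2000 29.5600 15.5200] k=[0 0 0 2 8 26 16]
t=5: x=[0.0000 0.0000 0.1600 2.3200 8.9600 23.7600 16.8000] k=[0 0 0 5 11 22 20]
t=6: x=[0.0000 0.0000 0.4000 5.0800 11.4000 20.9600 20.1600] k=[0 0 0 2 14 25 20]
t=7: x=[0.0000 0.0000 0.1600 2.8000 13.9200 23.7200 20.4000] k=[0 0 0 1 11 20 16]
t=8: x=[0.0000 0.0000 0.0800 1.7200 10.9200 18.9600 16.3200] k=[0 0 0 4 13 22 18]
t=9: x=[0.0000 0.0000 0.3200 4.4000 13.0000 20.9600 18.3200] k=[0 0 0 4 17 25 20]
t=10: x=[0.0000 0.0000 0.3200 4.7200 16.6000 23.9600 20.4000] k=[0 0 4 4 15 22 22]

0.1709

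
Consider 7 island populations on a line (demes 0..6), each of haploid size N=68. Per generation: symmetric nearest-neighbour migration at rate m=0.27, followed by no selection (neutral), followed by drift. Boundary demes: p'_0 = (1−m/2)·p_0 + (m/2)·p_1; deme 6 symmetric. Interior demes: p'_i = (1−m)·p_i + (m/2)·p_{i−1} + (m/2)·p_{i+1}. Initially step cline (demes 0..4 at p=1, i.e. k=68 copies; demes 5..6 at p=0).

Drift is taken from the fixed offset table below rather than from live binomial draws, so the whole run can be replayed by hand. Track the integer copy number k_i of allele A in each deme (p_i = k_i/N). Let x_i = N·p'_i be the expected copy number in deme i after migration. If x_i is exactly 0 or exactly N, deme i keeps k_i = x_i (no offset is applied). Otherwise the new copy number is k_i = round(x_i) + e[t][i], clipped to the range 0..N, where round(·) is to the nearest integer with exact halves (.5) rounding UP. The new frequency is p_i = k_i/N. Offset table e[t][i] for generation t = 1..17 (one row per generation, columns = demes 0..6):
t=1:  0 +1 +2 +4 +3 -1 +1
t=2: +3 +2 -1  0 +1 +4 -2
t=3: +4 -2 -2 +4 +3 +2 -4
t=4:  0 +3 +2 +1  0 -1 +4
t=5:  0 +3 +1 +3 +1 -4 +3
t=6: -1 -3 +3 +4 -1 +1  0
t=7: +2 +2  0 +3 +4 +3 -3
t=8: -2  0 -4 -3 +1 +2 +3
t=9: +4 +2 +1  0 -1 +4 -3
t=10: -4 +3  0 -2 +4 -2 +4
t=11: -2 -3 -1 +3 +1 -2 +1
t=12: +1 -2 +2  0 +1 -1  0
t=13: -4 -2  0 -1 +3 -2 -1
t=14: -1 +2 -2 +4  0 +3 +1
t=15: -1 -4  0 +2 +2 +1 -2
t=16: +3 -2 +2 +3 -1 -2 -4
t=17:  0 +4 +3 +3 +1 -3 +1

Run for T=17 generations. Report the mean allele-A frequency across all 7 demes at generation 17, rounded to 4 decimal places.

t=0: k=[68 68 68 68 68 0 0]
t=1: x=[68.0000 68.0000 68.0000 68.0000 58.8200 9.1800 0.0000] k=[68 68 68 68 62 8 0]
t=2: x=[68.0000 68.0000 68.0000 67.1900 55.5200 14.2100 1.0800] k=[68 68 68 67 57 18 0]
t=3: x=[68.0000 68.0000 67.8650 65.7850 53.0850 20.8350 2.4300] k=[68 68 66 68 56 23 0]
t=4: x=[68.0000 67.7300 66.5400 66.1100 53.1650 24.3500 3.1050] k=[68 68 68 67 53 23 7]
t=5: x=[68.0000 68.0000 67.8650 65.2450 50.8400 24.8900 9.1600] k=[68 68 68 68 52 21 12]
t=6: x=[68.0000 68.0000 68.0000 65.8400 49.9750 23.9700 13.2150] k=[68 68 68 68 49 25 13]
t=7: x=[68.0000 68.0000 68.0000 65.4350 48.3250 26.6200 14.6200] k=[68 68 68 68 52 30 12]
t=8: x=[68.0000 68.0000 68.0000 65.8400 51.1900 30.5400 14.4300] k=[68 68 68 63 52 33 17]
t=9: x=[68.0000 68.0000 67.3250 62.1900 50.9200 33.4050 19.1600] k=[68 68 68 62 50 37 16]
t=10: x=[68.0000 68.0000 67.1900 61.1900 49.8650 35.9200 18.8350] k=[68 68 67 59 54 34 23]
t=11: x=[68.0000 67.8650 66.0550 59.4050 51.9750 35.2150 24.4850] k=[68 65 65 62 53 33 25]
t=12: x=[67.5950 65.4050 64.5950 61.1900 51.5150 34.6200 26.0800] k=[68 63 67 61 53 34 26]
t=13: x=[67.3250 64.2150 65.6500 60.7300 51.5150 35.4850 27.0800] k=[63 62 66 60 55 33 26]
t=14: x=[62.8650 62.6750 64.6500 60.1350 52.7050 35.0250 26.9450] k=[62 65 63 64 53 38 28]
t=15: x=[62.4050 64.3250 63.4050 62.3800 52.4600 38.6750 29.3500] k=[61 60 63 64 54 40 27]
t=16: x=[60.8650 60.5400 62.7300 62.5150 53.4600 40.1350 28.7550] k=[64 59 65 66 52 38 25]
t=17: x=[63.3250 60.4850 64.3250 63.9750 52.0000 38.1350 26.7550] k=[63 64 67 67 53 35 28]

0.7920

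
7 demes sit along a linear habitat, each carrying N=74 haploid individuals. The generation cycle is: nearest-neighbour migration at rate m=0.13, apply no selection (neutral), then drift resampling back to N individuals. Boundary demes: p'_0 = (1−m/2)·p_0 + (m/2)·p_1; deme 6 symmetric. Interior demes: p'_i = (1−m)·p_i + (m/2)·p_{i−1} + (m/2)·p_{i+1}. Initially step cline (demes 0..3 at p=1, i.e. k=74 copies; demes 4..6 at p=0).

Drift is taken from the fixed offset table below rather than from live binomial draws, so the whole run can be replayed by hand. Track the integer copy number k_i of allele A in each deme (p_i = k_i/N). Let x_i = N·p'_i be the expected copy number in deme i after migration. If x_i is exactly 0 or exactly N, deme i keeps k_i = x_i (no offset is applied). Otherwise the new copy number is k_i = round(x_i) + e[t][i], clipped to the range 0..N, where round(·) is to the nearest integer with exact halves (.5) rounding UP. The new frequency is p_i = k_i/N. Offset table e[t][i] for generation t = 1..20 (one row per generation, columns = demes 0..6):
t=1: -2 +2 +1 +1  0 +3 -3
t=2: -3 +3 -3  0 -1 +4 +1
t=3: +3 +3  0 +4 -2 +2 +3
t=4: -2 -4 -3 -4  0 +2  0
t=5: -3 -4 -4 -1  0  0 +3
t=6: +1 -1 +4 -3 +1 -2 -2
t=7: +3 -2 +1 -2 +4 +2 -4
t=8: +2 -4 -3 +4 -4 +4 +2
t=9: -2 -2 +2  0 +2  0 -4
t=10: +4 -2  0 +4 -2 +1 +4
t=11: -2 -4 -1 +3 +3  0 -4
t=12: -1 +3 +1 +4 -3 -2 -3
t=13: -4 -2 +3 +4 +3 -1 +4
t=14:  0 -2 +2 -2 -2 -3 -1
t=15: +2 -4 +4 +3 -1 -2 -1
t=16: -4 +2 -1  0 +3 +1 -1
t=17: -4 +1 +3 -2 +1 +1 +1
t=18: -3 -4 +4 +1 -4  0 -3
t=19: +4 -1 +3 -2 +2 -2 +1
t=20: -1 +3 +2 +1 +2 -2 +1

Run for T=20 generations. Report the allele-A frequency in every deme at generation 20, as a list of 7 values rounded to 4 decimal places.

t=0: k=[74 74 74 74 0 0 0]
t=1: x=[74.0000 74.0000 74.0000 69.1900 4.8100 0.0000 0.0000] k=[74 74 74 70 5 0 0]
t=2: x=[74.0000 74.0000 73.7400 66.0350 8.9000 0.3250 0.0000] k=[74 74 71 66 8 4 0]
t=3: x=[74.0000 73.8050 70.8700 62.5550 11.5100 4.0000 0.2600] k=[74 74 71 67 10 6 3]
t=4: x=[74.0000 73.8050 70.9350 63.5550 13.4450 6.0650 3.1950] k=[74 70 68 60 13 8 3]
t=5: x=[73.7400 70.1300 67.6100 57.4650 15.7300 8.0000 3.3250] k=[71 66 64 56 16 8 6]
t=6: x=[70.6750 66.1950 63.6100 53.9200 18.0800 8.3900 6.1300] k=[72 65 68 51 19 6 4]
t=7: x=[71.5450 65.6500 66.7000 50.0250 20.2350 6.7150 4.1300] k=[74 64 68 48 24 9 0]
t=8: x=[73.3500 64.9100 66.4400 47.7400 24.5850 9.3900 0.5850] k=[74 61 63 52 21 13 3]
t=9: x=[73.1550 61.9750 62.1550 50.7000 22.4950 12.8700 3.6500] k=[71 60 64 51 24 13 0]
t=10: x=[70.2850 60.9750 62.8950 50.0900 25.0400 12.8700 0.8450] k=[74 59 63 54 23 14 5]
t=11: x=[73.0250 60.2350 62.1550 52.5700 24.4300 14.0000 5.5850] k=[71 56 61 56 27 14 2]
t=12: x=[70.0250 57.3000 60.3500 54.4400 28.0400 14.0650 2.7800] k=[69 60 61 58 25 12 0]
t=13: x=[68.4150 60.6500 60.7400 56.0500 26.3000 12.0650 0.7800] k=[64 59 64 60 29 11 5]
t=14: x=[63.6750 59.6500 63.4150 58.2450 29.8450 11.7800 5.3900] k=[64 58 65 56 28 9 4]
t=15: x=[63.6100 58.8450 63.9600 54.7650 28.5850 9.9100 4.3250] k=[66 55 68 58 28 8 3]
t=16: x=[65.2850 56.5600 66.5050 56.7000 28.6500 8.9750 3.3250] k=[61 59 66 57 32 10 2]
t=17: x=[60.8700 59.5850 64.9600 55.9600 32.1950 10.9100 2.5200] k=[57 61 68 54 33 12 4]
t=18: x=[57.2600 61.1950 66.6350 53.5450 33.0000 12.8450 4.5200] k=[54 57 71 55 29 13 2]
t=19: x=[54.1950 57.7150 69.0500 54.3500 29.6500 13.3250 2.7150] k=[58 57 72 52 32 11 4]
t=20: x=[57.9350 58.0400 69.7250 52.0000 31.9350 11.9100 4.4550] k=[57 61 72 53 34 10 5]

[0.7703, 0.8243, 0.9730, 0.7162, 0.4595, 0.1351, 0.0676]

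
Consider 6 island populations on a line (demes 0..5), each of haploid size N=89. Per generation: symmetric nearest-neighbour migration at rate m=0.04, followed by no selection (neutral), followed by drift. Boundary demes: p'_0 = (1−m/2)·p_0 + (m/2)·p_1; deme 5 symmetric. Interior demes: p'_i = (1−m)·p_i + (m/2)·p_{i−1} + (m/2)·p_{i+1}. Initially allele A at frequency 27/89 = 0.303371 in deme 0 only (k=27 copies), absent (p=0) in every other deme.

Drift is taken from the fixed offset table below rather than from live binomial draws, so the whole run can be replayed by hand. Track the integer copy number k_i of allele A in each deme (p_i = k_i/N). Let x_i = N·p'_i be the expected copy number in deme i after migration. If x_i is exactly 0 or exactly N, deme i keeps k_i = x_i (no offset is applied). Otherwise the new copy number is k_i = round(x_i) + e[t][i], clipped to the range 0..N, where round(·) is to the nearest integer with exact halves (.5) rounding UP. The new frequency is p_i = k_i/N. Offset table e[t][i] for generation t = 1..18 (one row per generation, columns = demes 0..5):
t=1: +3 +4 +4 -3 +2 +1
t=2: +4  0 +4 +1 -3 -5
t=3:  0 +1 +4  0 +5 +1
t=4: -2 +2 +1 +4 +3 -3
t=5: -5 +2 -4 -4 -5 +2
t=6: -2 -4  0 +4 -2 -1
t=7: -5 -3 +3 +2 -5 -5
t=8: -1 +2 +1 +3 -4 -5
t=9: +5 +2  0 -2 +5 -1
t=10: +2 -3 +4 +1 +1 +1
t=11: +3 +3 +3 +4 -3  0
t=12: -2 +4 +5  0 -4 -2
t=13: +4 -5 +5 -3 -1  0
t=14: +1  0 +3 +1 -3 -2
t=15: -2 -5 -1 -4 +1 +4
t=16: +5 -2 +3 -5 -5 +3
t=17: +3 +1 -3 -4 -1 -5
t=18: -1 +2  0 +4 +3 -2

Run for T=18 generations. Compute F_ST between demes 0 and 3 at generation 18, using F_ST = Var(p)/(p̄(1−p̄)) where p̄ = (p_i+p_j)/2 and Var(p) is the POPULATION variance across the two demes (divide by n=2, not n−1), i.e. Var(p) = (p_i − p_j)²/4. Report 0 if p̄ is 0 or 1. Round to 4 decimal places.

t=0: k=[27 0 0 0 0 0]
t=1: x=[26.4600 0.5400 0.0000 0.0000 0.0000 0.0000] k=[29 5 0 0 0 0]
t=2: x=[28.5200 5.3800 0.1000 0.0000 0.0000 0.0000] k=[33 5 4 0 0 0]
t=3: x=[32.4400 5.5400 3.9400 0.0800 0.0000 0.0000] k=[32 7 8 0 0 0]
t=4: x=[31.5000 7.5200 7.8200 0.1600 0.0000 0.0000] k=[30 10 9 4 0 0]
t=5: x=[29.6000 10.3800 8.9200 4.0200 0.0800 0.0000] k=[25 12 5 0 0 0]
t=6: x=[24.7400 12.1200 5.0400 0.1000 0.0000 0.0000] k=[23 8 5 4 0 0]
t=7: x=[22.7000 8.2400 5.0400 3.9400 0.0800 0.0000] k=[18 5 8 6 0 0]
t=8: x=[17.7400 5.3200 7.9000 5.9200 0.1200 0.0000] k=[17 7 9 9 0 0]
t=9: x=[16.8000 7.2400 8.9600 8.8200 0.1800 0.0000] k=[22 9 9 7 5 0]
t=10: x=[21.7400 9.2600 8.9600 7.0000 4.9400 0.1000] k=[24 6 13 8 6 1]
t=11: x=[23.6400 6.5000 12.7600 8.0600 5.9400 1.1000] k=[27 10 16 12 3 1]
t=12: x=[26.6600 10.4600 15.8000 11.9000 3.1400 1.0400] k=[25 14 21 12 0 0]
t=13: x=[24.7800 14.3600 20.6800 11.9400 0.2400 0.0000] k=[29 9 26 9 0 0]
t=14: x=[28.6000 9.7400 25.3200 9.1600 0.1800 0.0000] k=[30 10 28 10 0 0]
t=15: x=[29.6000 10.7600 27.2800 10.1600 0.2000 0.0000] k=[28 6 26 6 1 0]
t=16: x=[27.5600 6.8400 25.2000 6.3000 1.0800 0.0200] k=[33 5 28 1 0 3]
t=17: x=[32.4400 6.0200 27.0000 1.5200 0.0800 2.9400] k=[35 7 24 0 0 0]
t=18: x=[34.4400 7.9000 23.1800 0.4800 0.0000 0.0000] k=[33 10 23 4 0 0]

0.1612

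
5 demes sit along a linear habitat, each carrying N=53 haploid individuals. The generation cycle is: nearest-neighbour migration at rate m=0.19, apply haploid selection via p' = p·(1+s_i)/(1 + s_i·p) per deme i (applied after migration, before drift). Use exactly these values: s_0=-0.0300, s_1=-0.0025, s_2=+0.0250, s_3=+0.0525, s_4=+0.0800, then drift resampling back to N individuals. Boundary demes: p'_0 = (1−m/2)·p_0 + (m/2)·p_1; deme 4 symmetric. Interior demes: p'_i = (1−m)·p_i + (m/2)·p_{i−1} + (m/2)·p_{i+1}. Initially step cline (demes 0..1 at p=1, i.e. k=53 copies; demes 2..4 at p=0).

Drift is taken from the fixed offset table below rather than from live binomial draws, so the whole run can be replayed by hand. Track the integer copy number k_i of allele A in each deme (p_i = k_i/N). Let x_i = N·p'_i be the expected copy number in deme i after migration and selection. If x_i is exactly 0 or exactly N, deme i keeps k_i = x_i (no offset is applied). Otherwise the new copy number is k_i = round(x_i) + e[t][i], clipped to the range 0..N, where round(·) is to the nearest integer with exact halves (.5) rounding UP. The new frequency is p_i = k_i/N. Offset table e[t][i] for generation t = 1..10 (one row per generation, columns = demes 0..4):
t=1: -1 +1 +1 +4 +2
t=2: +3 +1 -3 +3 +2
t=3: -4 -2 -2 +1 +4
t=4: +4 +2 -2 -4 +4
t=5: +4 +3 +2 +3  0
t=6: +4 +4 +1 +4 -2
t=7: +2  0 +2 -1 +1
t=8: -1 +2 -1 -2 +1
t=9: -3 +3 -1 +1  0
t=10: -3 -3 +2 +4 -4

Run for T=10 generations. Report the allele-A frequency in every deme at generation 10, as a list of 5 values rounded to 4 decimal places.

[0.8302, 0.7547, 0.4717, 0.3208, 0.1509]

t=0: k=[53 53 0 0 0]
t=1: x=[53.0000 47.9536 5.1486 0.0000 0.0000] k=[53 49 6 0 0]
t=2: x=[52.6083 45.2785 9.7093 0.5996 0.0000] k=[53 46 7 4 0]
t=3: x=[52.3147 42.9396 10.6283 4.0942 0.4102] k=[48 41 9 5 4]
t=4: x=[47.1790 38.5988 11.8861 5.5335 4.3954] k=[51 41 10 2 8]
t=5: x=[49.9640 38.9792 12.4182 3.4933 7.9354] k=[53 42 14 6 8]
t=6: x=[51.9233 40.3609 16.1762 7.2649 8.3365] k=[53 44 17 11 6]
t=7: x=[52.1190 42.2686 19.2970 11.5505 6.9253] k=[53 42 21 11 8]
t=8: x=[51.9233 41.0268 22.3636 12.1372 8.8373] k=[51 43 21 10 10]
t=9: x=[50.1592 41.6477 22.3636 11.4991 10.6394] k=[47 45 21 12 11]
t=10: x=[46.6415 42.8895 22.7450 13.2623 11.7852] k=[44 40 25 17 8]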